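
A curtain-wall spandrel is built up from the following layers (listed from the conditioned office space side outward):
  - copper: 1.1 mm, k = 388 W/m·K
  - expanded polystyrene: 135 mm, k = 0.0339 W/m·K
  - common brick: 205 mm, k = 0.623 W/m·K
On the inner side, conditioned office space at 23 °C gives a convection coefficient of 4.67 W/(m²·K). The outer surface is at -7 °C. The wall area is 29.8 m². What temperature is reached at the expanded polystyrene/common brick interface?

Series thermal resistances:
R_inner film = 1/(h_i·A) = 1/(4.67×29.8) = 0.007186 K/W
R_copper = L/(kA) = 0.0011/(388×29.8) = 9.514×10^-8 K/W
R_expanded polystyrene = L/(kA) = 0.135/(0.0339×29.8) = 0.1336 K/W
R_common brick = L/(kA) = 0.205/(0.623×29.8) = 0.01104 K/W
R_total = 0.1519 K/W;  Q = ΔT/R_total = 30/0.1519 = 197.5 W
T_interface = T_inner − Q·ΣR(inner→interface) = 23 − 198×0.1408

T ≈ -4.82 °C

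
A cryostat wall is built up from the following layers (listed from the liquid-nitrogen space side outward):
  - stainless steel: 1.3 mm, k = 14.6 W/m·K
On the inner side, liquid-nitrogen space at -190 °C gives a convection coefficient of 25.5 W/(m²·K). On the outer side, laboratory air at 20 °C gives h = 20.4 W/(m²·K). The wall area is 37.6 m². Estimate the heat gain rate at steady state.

Q ≈ 89400 W

Using the resistance-network approach (series):
R_inner film = 1/(h_i·A) = 1/(25.5×37.6) = 0.001043 K/W
R_stainless steel = L/(kA) = 0.0013/(14.6×37.6) = 2.368×10^-6 K/W
R_outer film = 1/(h_o·A) = 1/(20.4×37.6) = 0.001304 K/W
R_total = 0.002349 K/W
Q = ΔT / R_total = 210 / 0.002349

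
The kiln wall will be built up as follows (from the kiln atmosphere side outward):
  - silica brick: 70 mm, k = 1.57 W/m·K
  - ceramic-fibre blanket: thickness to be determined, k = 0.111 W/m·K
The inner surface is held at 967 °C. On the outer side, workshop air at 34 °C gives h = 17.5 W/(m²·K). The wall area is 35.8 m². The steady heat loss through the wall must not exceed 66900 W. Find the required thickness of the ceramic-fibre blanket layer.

L ≈ 44.1 mm

Series thermal resistances:
R_silica brick = L/(kA) = 0.07/(1.57×35.8) = 0.001245 K/W
R_outer film = 1/(h_o·A) = 1/(17.5×35.8) = 0.001596 K/W
Sum of the known resistances R_other = 0.002842 K/W
Required total resistance R_tot = ΔT/Q_allow = 933/66900 = 0.01395 K/W
R_ceramic-fibre blanket = R_tot − R_other = 0.0111 K/W
L = R·k·A = 0.0111×0.111×35.8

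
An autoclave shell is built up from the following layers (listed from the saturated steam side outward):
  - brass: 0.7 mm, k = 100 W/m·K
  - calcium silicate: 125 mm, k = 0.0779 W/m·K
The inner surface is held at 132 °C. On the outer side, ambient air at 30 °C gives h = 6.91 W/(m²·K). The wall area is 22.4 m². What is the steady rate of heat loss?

Q ≈ 1310 W

Model the wall as resistances in series:
R_brass = L/(kA) = 0.0007/(100×22.4) = 3.125×10^-7 K/W
R_calcium silicate = L/(kA) = 0.125/(0.0779×22.4) = 0.07163 K/W
R_outer film = 1/(h_o·A) = 1/(6.91×22.4) = 0.006461 K/W
R_total = 0.0781 K/W
Q = ΔT / R_total = 102 / 0.0781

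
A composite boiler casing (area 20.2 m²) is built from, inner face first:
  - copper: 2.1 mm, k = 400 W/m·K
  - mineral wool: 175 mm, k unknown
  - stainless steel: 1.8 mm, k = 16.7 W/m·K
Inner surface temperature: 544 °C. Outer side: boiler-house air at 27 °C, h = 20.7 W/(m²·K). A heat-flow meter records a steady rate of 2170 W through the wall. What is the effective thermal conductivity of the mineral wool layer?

k ≈ 0.0367 W/(m·K)

Using the resistance-network approach (series):
R_copper = L/(kA) = 0.0021/(400×20.2) = 2.599×10^-7 K/W
R_stainless steel = L/(kA) = 0.0018/(16.7×20.2) = 5.336×10^-6 K/W
R_outer film = 1/(h_o·A) = 1/(20.7×20.2) = 0.002392 K/W
Sum of known resistances R_other = 0.002397 K/W
Total R = ΔT/Q = 517/2170 = 0.2382 K/W
R_mineral wool = R_total − R_other = 0.2359 K/W
k = L/(R·A) = 0.175/(0.2359×20.2)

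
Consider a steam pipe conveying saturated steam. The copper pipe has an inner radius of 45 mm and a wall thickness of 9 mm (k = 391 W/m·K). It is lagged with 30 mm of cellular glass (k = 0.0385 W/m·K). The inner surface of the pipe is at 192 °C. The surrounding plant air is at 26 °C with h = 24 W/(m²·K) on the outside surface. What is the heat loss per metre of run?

Treating each annulus and film as a series resistance:
R_copper pipe wall = ln(54/45)/(2π×391×1) = 7.421×10^-5 K/W
R_cellular glass = ln(84/54)/(2π×0.0385×1) = 1.826 K/W
R_outer film = 1/(h_o·2πr_oL) = 1/(24×2π×0.084×1) = 0.07895 K/W
R_total = 1.906 K/W
Q = ΔT/R_total = 166/1.906

q′ ≈ 87.1 W/m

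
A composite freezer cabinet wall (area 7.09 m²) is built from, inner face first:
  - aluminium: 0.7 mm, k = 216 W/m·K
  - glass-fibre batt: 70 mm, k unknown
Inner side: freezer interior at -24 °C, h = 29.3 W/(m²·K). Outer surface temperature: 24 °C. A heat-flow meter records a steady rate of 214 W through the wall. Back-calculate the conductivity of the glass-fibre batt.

k ≈ 0.045 W/(m·K)

Series thermal resistances:
R_inner film = 1/(h_i·A) = 1/(29.3×7.09) = 0.004814 K/W
R_aluminium = L/(kA) = 0.0007/(216×7.09) = 4.571×10^-7 K/W
Sum of known resistances R_other = 0.004814 K/W
Total R = ΔT/Q = 48/214 = 0.2243 K/W
R_glass-fibre batt = R_total − R_other = 0.2195 K/W
k = L/(R·A) = 0.07/(0.2195×7.09)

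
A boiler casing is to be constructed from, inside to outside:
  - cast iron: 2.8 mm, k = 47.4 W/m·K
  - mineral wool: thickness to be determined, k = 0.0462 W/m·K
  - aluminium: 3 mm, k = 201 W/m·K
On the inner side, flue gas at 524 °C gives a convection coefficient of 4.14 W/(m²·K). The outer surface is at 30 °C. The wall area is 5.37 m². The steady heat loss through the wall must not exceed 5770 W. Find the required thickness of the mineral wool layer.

L ≈ 10.1 mm

Model the wall as resistances in series:
R_inner film = 1/(h_i·A) = 1/(4.14×5.37) = 0.04498 K/W
R_cast iron = L/(kA) = 0.0028/(47.4×5.37) = 1.1×10^-5 K/W
R_aluminium = L/(kA) = 0.003/(201×5.37) = 2.779×10^-6 K/W
Sum of the known resistances R_other = 0.04499 K/W
Required total resistance R_tot = ΔT/Q_allow = 494/5770 = 0.08562 K/W
R_mineral wool = R_tot − R_other = 0.04062 K/W
L = R·k·A = 0.04062×0.0462×5.37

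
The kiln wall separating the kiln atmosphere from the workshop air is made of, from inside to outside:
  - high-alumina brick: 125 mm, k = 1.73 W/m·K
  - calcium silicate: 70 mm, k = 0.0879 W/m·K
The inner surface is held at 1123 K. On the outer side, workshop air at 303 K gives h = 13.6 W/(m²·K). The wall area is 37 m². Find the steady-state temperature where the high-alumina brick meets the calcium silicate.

Thermal resistances in series:
R_high-alumina brick = L/(kA) = 0.125/(1.73×37) = 0.001953 K/W
R_calcium silicate = L/(kA) = 0.07/(0.0879×37) = 0.02152 K/W
R_outer film = 1/(h_o·A) = 1/(13.6×37) = 0.001987 K/W
R_total = 0.02546 K/W;  Q = ΔT/R_total = 820/0.02546 = 32200 W
T_interface = T_inner − Q·ΣR(inner→interface) = 1123 − 32200×0.001953

T ≈ 1060 K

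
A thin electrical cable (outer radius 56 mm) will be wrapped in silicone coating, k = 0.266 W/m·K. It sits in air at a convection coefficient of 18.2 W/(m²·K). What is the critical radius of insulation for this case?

r_cr ≈ 14.6 mm

For a cylinder r_cr = k/h = 0.266/18.2
r_cr = 14.6 mm; since the bare radius (56 mm) is above r_cr, any added insulation will reduce heat loss.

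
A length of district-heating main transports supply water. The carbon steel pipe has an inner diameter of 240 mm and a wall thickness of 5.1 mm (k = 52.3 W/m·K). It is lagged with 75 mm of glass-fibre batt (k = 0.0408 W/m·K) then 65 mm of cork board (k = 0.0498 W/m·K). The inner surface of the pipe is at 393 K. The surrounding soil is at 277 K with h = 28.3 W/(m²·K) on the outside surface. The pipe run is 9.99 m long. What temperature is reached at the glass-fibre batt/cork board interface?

T ≈ 316 K

Treating each annulus and film as a series resistance:
R_carbon steel pipe wall = ln(125.1/120)/(2π×52.3×9.99) = 1.268×10^-5 K/W
R_glass-fibre batt = ln(200.1/125.1)/(2π×0.0408×9.99) = 0.1834 K/W
R_cork board = ln(265.1/200.1)/(2π×0.0498×9.99) = 0.08999 K/W
R_outer film = 1/(h_o·2πr_oL) = 1/(28.3×2π×0.2651×9.99) = 0.002124 K/W
R_total = 0.2755 K/W
Q = ΔT/R_total = 116/0.2755
Q = 421 W
T_interface = T_inner − Q·ΣR(inner→interface) = 393 − 421×0.1834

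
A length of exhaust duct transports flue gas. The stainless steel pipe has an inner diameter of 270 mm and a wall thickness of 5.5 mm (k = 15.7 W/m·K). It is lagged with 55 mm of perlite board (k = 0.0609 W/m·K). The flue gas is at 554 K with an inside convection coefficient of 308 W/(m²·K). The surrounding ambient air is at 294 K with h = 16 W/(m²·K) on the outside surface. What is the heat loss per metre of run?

Treating each annulus and film as a series resistance:
R_inner film = 1/(h_i·2πr₁L) = 1/(308×2π×0.135×1) = 0.003828 K/W
R_stainless steel pipe wall = ln(140.5/135)/(2π×15.7×1) = 4.048×10^-4 K/W
R_perlite board = ln(195.5/140.5)/(2π×0.0609×1) = 0.8633 K/W
R_outer film = 1/(h_o·2πr_oL) = 1/(16×2π×0.1955×1) = 0.05088 K/W
R_total = 0.9185 K/W
Q = ΔT/R_total = 260/0.9185

q′ ≈ 283 W/m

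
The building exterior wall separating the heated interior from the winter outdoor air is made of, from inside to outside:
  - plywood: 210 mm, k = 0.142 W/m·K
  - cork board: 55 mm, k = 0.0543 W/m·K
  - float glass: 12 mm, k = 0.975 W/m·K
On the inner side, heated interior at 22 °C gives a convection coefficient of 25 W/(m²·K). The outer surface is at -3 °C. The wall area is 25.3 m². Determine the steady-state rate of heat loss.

Treating each layer as a thermal resistance in series:
R_inner film = 1/(h_i·A) = 1/(25×25.3) = 0.001581 K/W
R_plywood = L/(kA) = 0.21/(0.142×25.3) = 0.05845 K/W
R_cork board = L/(kA) = 0.055/(0.0543×25.3) = 0.04004 K/W
R_float glass = L/(kA) = 0.012/(0.975×25.3) = 4.865×10^-4 K/W
R_total = 0.1006 K/W
Q = ΔT / R_total = 25 / 0.1006

Q ≈ 249 W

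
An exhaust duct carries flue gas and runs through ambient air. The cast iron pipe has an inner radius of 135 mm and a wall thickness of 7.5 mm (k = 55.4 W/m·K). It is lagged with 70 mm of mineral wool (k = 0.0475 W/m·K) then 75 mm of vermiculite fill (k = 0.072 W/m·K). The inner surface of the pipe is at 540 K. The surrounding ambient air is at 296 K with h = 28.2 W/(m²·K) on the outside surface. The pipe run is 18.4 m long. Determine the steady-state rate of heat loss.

Cylindrical conduction, so R = ln(r₂/r₁)/(2πkL) per layer, in series:
R_cast iron pipe wall = ln(142.5/135)/(2π×55.4×18.4) = 8.442×10^-6 K/W
R_mineral wool = ln(212.5/142.5)/(2π×0.0475×18.4) = 0.07277 K/W
R_vermiculite fill = ln(287.5/212.5)/(2π×0.072×18.4) = 0.03631 K/W
R_outer film = 1/(h_o·2πr_oL) = 1/(28.2×2π×0.2875×18.4) = 0.001067 K/W
R_total = 0.1102 K/W
Q = ΔT/R_total = 244/0.1102

Q ≈ 2220 W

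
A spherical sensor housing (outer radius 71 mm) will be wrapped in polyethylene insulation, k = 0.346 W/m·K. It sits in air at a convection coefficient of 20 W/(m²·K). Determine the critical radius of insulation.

r_cr ≈ 34.6 mm

For a sphere r_cr = 2k/h = 2×0.346/20
r_cr = 34.6 mm; since the bare radius (71 mm) is above r_cr, any added insulation will reduce heat loss.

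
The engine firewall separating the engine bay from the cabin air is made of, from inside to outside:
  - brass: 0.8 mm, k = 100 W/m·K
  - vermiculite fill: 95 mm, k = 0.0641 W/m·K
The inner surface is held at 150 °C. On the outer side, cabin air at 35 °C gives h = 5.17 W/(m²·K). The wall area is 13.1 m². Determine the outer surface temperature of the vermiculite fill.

T ≈ 48.3 °C

Series thermal resistances:
R_brass = L/(kA) = 0.0008/(100×13.1) = 6.107×10^-7 K/W
R_vermiculite fill = L/(kA) = 0.095/(0.0641×13.1) = 0.1131 K/W
R_outer film = 1/(h_o·A) = 1/(5.17×13.1) = 0.01477 K/W
R_total = 0.1279 K/W;  Q = ΔT/R_total = 115/0.1279 = 899.1 W
T_interface = T_inner − Q·ΣR(inner→interface) = 150 − 899×0.1131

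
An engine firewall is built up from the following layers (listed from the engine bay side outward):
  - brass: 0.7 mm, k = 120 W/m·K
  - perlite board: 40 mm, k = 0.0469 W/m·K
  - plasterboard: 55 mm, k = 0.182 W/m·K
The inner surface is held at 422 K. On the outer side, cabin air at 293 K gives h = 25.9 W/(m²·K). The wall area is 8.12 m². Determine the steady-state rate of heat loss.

Q ≈ 878 W

Thermal resistances in series:
R_brass = L/(kA) = 0.0007/(120×8.12) = 7.184×10^-7 K/W
R_perlite board = L/(kA) = 0.04/(0.0469×8.12) = 0.105 K/W
R_plasterboard = L/(kA) = 0.055/(0.182×8.12) = 0.03722 K/W
R_outer film = 1/(h_o·A) = 1/(25.9×8.12) = 0.004755 K/W
R_total = 0.147 K/W
Q = ΔT / R_total = 129 / 0.147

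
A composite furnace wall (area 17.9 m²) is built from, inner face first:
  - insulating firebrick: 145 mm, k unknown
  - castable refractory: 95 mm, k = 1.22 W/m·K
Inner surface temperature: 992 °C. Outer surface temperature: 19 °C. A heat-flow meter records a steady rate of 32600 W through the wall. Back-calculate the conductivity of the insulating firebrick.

Treating each layer as a thermal resistance in series:
R_castable refractory = L/(kA) = 0.095/(1.22×17.9) = 0.00435 K/W
Sum of known resistances R_other = 0.00435 K/W
Total R = ΔT/Q = 973/32600 = 0.02985 K/W
R_insulating firebrick = R_total − R_other = 0.0255 K/W
k = L/(R·A) = 0.145/(0.0255×17.9)

k ≈ 0.318 W/(m·K)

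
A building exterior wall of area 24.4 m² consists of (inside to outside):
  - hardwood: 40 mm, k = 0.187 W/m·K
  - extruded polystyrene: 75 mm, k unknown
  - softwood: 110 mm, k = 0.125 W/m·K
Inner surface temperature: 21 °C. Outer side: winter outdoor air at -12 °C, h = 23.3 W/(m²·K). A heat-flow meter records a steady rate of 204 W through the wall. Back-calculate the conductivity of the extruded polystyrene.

k ≈ 0.0267 W/(m·K)

Using the resistance-network approach (series):
R_hardwood = L/(kA) = 0.04/(0.187×24.4) = 0.008767 K/W
R_softwood = L/(kA) = 0.11/(0.125×24.4) = 0.03607 K/W
R_outer film = 1/(h_o·A) = 1/(23.3×24.4) = 0.001759 K/W
Sum of known resistances R_other = 0.04659 K/W
Total R = ΔT/Q = 33/204 = 0.1618 K/W
R_extruded polystyrene = R_total − R_other = 0.1152 K/W
k = L/(R·A) = 0.075/(0.1152×24.4)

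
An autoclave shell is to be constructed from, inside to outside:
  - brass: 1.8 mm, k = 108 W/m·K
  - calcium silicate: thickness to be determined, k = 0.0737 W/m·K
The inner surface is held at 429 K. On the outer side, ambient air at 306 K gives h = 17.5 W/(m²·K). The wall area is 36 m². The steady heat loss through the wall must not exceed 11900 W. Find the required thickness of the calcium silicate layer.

L ≈ 23.2 mm

Series thermal resistances:
R_brass = L/(kA) = 0.0018/(108×36) = 4.63×10^-7 K/W
R_outer film = 1/(h_o·A) = 1/(17.5×36) = 0.001587 K/W
Sum of the known resistances R_other = 0.001588 K/W
Required total resistance R_tot = ΔT/Q_allow = 123/11900 = 0.01034 K/W
R_calcium silicate = R_tot − R_other = 0.008748 K/W
L = R·k·A = 0.008748×0.0737×36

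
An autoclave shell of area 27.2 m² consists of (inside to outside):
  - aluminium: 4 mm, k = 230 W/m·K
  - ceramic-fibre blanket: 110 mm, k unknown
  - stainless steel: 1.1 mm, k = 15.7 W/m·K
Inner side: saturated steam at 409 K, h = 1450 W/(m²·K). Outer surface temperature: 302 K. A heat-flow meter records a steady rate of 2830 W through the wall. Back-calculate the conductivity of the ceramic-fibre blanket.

k ≈ 0.107 W/(m·K)

Series thermal resistances:
R_inner film = 1/(h_i·A) = 1/(1450×27.2) = 2.535×10^-5 K/W
R_aluminium = L/(kA) = 0.004/(230×27.2) = 6.394×10^-7 K/W
R_stainless steel = L/(kA) = 0.0011/(15.7×27.2) = 2.576×10^-6 K/W
Sum of known resistances R_other = 2.857×10^-5 K/W
Total R = ΔT/Q = 107/2830 = 0.03781 K/W
R_ceramic-fibre blanket = R_total − R_other = 0.03778 K/W
k = L/(R·A) = 0.11/(0.03778×27.2)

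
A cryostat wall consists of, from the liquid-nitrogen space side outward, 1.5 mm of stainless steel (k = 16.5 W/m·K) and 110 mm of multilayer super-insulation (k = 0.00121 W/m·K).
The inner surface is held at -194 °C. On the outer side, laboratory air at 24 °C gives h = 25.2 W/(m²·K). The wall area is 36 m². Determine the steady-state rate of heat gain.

Q ≈ 86.3 W

Series thermal resistances:
R_stainless steel = L/(kA) = 0.0015/(16.5×36) = 2.525×10^-6 K/W
R_multilayer super-insulation = L/(kA) = 0.11/(0.00121×36) = 2.525 K/W
R_outer film = 1/(h_o·A) = 1/(25.2×36) = 0.001102 K/W
R_total = 2.526 K/W
Q = ΔT / R_total = 218 / 2.526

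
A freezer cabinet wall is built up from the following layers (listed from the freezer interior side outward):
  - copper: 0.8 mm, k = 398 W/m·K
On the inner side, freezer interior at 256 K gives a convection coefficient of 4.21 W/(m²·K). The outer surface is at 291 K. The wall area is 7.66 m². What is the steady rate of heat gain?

Treating each layer as a thermal resistance in series:
R_inner film = 1/(h_i·A) = 1/(4.21×7.66) = 0.03101 K/W
R_copper = L/(kA) = 0.0008/(398×7.66) = 2.624×10^-7 K/W
R_total = 0.03101 K/W
Q = ΔT / R_total = 35 / 0.03101

Q ≈ 1130 W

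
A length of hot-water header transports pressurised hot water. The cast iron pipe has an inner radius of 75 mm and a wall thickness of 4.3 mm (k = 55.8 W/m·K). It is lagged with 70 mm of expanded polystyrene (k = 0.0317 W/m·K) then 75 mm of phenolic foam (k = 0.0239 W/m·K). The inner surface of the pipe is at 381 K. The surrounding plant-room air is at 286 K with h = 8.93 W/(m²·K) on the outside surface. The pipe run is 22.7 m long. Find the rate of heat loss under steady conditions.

Per-layer cylindrical resistances, series-summed:
R_cast iron pipe wall = ln(79.3/75)/(2π×55.8×22.7) = 7.005×10^-6 K/W
R_expanded polystyrene = ln(149.3/79.3)/(2π×0.0317×22.7) = 0.1399 K/W
R_phenolic foam = ln(224.3/149.3)/(2π×0.0239×22.7) = 0.1194 K/W
R_outer film = 1/(h_o·2πr_oL) = 1/(8.93×2π×0.2243×22.7) = 0.0035 K/W
R_total = 0.2629 K/W
Q = ΔT/R_total = 95/0.2629

Q ≈ 361 W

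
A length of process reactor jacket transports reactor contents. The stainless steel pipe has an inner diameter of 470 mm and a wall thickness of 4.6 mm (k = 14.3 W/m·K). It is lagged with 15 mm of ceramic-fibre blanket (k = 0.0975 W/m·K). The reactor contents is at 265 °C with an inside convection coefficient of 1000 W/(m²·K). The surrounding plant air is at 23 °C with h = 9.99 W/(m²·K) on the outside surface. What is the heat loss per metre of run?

Treating each annulus and film as a series resistance:
R_inner film = 1/(h_i·2πr₁L) = 1/(1000×2π×0.235×1) = 6.773×10^-4 K/W
R_stainless steel pipe wall = ln(239.6/235)/(2π×14.3×1) = 2.158×10^-4 K/W
R_ceramic-fibre blanket = ln(254.6/239.6)/(2π×0.0975×1) = 0.09912 K/W
R_outer film = 1/(h_o·2πr_oL) = 1/(9.99×2π×0.2546×1) = 0.06257 K/W
R_total = 0.1626 K/W
Q = ΔT/R_total = 242/0.1626

q′ ≈ 1490 W/m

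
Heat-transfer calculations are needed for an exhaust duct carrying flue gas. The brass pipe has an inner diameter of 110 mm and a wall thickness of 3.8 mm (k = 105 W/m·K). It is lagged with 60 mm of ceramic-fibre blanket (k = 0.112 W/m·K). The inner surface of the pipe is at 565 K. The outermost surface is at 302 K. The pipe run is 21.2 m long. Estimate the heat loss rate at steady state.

Q ≈ 5580 W

Per-layer cylindrical resistances, series-summed:
R_brass pipe wall = ln(58.8/55)/(2π×105×21.2) = 4.777×10^-6 K/W
R_ceramic-fibre blanket = ln(118.8/58.8)/(2π×0.112×21.2) = 0.04714 K/W
R_total = 0.04715 K/W
Q = ΔT/R_total = 263/0.04715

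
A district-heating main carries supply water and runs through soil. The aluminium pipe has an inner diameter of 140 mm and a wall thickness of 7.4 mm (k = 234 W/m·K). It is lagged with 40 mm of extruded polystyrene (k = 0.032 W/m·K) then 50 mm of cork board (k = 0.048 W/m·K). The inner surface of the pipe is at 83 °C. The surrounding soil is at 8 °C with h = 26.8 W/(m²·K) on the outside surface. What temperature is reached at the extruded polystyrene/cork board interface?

Radial resistances (cylindrical: R_cond = ln(r_o/r_i)/(2πkL), R_conv = 1/(h·2πrL)):
R_aluminium pipe wall = ln(77.4/70)/(2π×234×1) = 6.835×10^-5 K/W
R_extruded polystyrene = ln(117.4/77.4)/(2π×0.032×1) = 2.072 K/W
R_cork board = ln(167.4/117.4)/(2π×0.048×1) = 1.176 K/W
R_outer film = 1/(h_o·2πr_oL) = 1/(26.8×2π×0.1674×1) = 0.03548 K/W
R_total = 3.284 K/W
Q = ΔT/R_total = 75/3.284
Q = 22.8 W/m
T_interface = T_inner − Q·ΣR(inner→interface) = 83 − 22.8×2.072

T ≈ 35.7 °C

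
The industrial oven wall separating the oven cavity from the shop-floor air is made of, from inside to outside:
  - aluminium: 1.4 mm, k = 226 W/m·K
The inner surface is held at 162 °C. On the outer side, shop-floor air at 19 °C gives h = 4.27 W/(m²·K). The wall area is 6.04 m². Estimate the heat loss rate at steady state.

Treating each layer as a thermal resistance in series:
R_aluminium = L/(kA) = 0.0014/(226×6.04) = 1.026×10^-6 K/W
R_outer film = 1/(h_o·A) = 1/(4.27×6.04) = 0.03877 K/W
R_total = 0.03877 K/W
Q = ΔT / R_total = 143 / 0.03877

Q ≈ 3690 W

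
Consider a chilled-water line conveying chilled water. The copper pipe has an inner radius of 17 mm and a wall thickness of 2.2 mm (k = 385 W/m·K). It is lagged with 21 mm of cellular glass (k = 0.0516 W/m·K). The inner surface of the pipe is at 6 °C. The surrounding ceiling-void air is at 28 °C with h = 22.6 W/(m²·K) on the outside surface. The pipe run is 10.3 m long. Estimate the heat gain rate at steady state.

Q ≈ 92.3 W

Radial resistances (cylindrical: R_cond = ln(r_o/r_i)/(2πkL), R_conv = 1/(h·2πrL)):
R_copper pipe wall = ln(19.2/17)/(2π×385×10.3) = 4.884×10^-6 K/W
R_cellular glass = ln(40.2/19.2)/(2π×0.0516×10.3) = 0.2213 K/W
R_outer film = 1/(h_o·2πr_oL) = 1/(22.6×2π×0.0402×10.3) = 0.01701 K/W
R_total = 0.2383 K/W
Q = ΔT/R_total = 22/0.2383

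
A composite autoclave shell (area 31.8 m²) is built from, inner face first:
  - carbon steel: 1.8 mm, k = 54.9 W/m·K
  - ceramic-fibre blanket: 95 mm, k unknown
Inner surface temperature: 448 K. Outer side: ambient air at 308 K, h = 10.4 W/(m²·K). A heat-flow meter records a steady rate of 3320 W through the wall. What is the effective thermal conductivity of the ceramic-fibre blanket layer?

k ≈ 0.0763 W/(m·K)

Treating each layer as a thermal resistance in series:
R_carbon steel = L/(kA) = 0.0018/(54.9×31.8) = 1.031×10^-6 K/W
R_outer film = 1/(h_o·A) = 1/(10.4×31.8) = 0.003024 K/W
Sum of known resistances R_other = 0.003025 K/W
Total R = ΔT/Q = 140/3320 = 0.04217 K/W
R_ceramic-fibre blanket = R_total − R_other = 0.03914 K/W
k = L/(R·A) = 0.095/(0.03914×31.8)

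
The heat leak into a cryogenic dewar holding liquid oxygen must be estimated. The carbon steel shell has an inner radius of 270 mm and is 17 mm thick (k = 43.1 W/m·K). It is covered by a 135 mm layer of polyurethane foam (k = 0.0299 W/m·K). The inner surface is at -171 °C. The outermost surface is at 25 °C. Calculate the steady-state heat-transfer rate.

Q ≈ 66.1 W

Each spherical layer contributes R = (1/r_i − 1/r_o)/(4πk):
R_carbon steel shell = (1/0.27 − 1/0.287)/(4π×43.1) = 4.051×10^-4 K/W
R_polyurethane foam = (1/0.287 − 1/0.422)/(4π×0.0299) = 2.967 K/W
R_total = 2.967 K/W
Q = ΔT/R_total = 196/2.967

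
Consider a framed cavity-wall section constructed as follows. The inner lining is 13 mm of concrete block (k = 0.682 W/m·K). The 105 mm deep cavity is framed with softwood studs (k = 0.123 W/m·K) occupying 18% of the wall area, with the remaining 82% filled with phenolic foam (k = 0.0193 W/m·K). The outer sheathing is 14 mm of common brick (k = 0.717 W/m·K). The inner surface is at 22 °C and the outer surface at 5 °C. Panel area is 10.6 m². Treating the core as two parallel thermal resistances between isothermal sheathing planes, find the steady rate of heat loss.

Q ≈ 64.3 W

Sheathing layers in series; stud and cavity paths in parallel between them.
R_inner = 0.013/(0.682×10.6) = 0.001798 K/W
R_stud  = 0.105/(0.123×0.18×10.6) = 0.4474 K/W
R_cav   = 0.105/(0.0193×0.82×10.6) = 0.6259 K/W
1/R_core = 1/R_stud + 1/R_cav → R_core = 0.2609 K/W
R_outer = 0.014/(0.717×10.6) = 0.001842 K/W
R_total = 0.2645 K/W
Q = ΔT/R_total = 17/0.2645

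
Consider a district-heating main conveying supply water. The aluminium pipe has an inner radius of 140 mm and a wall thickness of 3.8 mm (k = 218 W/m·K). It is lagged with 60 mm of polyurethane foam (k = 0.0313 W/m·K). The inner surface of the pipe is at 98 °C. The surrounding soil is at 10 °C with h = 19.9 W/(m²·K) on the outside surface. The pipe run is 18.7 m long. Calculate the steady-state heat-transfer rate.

Q ≈ 908 W

For a radial system each layer contributes R = ln(r_out/r_in)/(2πkL); films add R = 1/(hA).
R_aluminium pipe wall = ln(143.8/140)/(2π×218×18.7) = 1.046×10^-6 K/W
R_polyurethane foam = ln(203.8/143.8)/(2π×0.0313×18.7) = 0.09482 K/W
R_outer film = 1/(h_o·2πr_oL) = 1/(19.9×2π×0.2038×18.7) = 0.002099 K/W
R_total = 0.09692 K/W
Q = ΔT/R_total = 88/0.09692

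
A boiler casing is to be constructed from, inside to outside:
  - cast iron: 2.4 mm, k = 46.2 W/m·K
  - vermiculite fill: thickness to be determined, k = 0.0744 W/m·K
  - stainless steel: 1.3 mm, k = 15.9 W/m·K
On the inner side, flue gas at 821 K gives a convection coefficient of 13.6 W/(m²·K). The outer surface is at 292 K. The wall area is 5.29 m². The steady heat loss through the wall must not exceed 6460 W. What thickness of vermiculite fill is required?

Series thermal resistances:
R_inner film = 1/(h_i·A) = 1/(13.6×5.29) = 0.0139 K/W
R_cast iron = L/(kA) = 0.0024/(46.2×5.29) = 9.82×10^-6 K/W
R_stainless steel = L/(kA) = 0.0013/(15.9×5.29) = 1.546×10^-5 K/W
Sum of the known resistances R_other = 0.01392 K/W
Required total resistance R_tot = ΔT/Q_allow = 529/6460 = 0.08189 K/W
R_vermiculite fill = R_tot − R_other = 0.06796 K/W
L = R·k·A = 0.06796×0.0744×5.29

L ≈ 26.7 mm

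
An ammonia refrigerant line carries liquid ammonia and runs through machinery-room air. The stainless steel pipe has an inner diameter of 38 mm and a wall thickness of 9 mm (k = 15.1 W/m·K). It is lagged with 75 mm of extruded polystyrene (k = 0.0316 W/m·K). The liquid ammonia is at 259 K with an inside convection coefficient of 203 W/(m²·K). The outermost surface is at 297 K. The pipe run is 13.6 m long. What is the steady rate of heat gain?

Q ≈ 78.2 W

Cylindrical conduction, so R = ln(r₂/r₁)/(2πkL) per layer, in series:
R_inner film = 1/(h_i·2πr₁L) = 1/(203×2π×0.019×13.6) = 0.003034 K/W
R_stainless steel pipe wall = ln(28/19)/(2π×15.1×13.6) = 3.005×10^-4 K/W
R_extruded polystyrene = ln(103/28)/(2π×0.0316×13.6) = 0.4824 K/W
R_total = 0.4857 K/W
Q = ΔT/R_total = 38/0.4857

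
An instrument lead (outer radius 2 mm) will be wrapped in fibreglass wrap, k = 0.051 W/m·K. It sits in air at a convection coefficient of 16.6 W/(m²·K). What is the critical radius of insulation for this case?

For a cylinder r_cr = k/h = 0.051/16.6
r_cr = 3.07 mm; since the bare radius (2 mm) is below r_cr, adding a thin layer of insulation will *increase* heat loss.

r_cr ≈ 3.07 mm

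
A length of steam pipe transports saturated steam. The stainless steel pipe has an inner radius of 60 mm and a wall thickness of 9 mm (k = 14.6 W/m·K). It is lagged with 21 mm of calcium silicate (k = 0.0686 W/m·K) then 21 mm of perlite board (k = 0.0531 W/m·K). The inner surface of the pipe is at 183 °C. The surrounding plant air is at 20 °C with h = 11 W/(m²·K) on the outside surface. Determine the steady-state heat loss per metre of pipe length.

Cylindrical conduction, so R = ln(r₂/r₁)/(2πkL) per layer, in series:
R_stainless steel pipe wall = ln(69/60)/(2π×14.6×1) = 0.001524 K/W
R_calcium silicate = ln(90/69)/(2π×0.0686×1) = 0.6164 K/W
R_perlite board = ln(111/90)/(2π×0.0531×1) = 0.6286 K/W
R_outer film = 1/(h_o·2πr_oL) = 1/(11×2π×0.111×1) = 0.1303 K/W
R_total = 1.377 K/W
Q = ΔT/R_total = 163/1.377

q′ ≈ 118 W/m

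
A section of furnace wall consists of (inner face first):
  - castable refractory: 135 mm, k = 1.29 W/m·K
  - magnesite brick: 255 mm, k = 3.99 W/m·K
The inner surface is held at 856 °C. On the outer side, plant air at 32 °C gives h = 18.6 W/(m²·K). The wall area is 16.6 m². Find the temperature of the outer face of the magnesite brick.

Treating each layer as a thermal resistance in series:
R_castable refractory = L/(kA) = 0.135/(1.29×16.6) = 0.006304 K/W
R_magnesite brick = L/(kA) = 0.255/(3.99×16.6) = 0.00385 K/W
R_outer film = 1/(h_o·A) = 1/(18.6×16.6) = 0.003239 K/W
R_total = 0.01339 K/W;  Q = ΔT/R_total = 824/0.01339 = 61520 W
T_interface = T_inner − Q·ΣR(inner→interface) = 856 − 61500×0.01015

T ≈ 231 °C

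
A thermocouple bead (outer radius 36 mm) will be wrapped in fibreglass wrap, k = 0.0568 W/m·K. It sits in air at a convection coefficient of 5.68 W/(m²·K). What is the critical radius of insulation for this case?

For a sphere r_cr = 2k/h = 2×0.0568/5.68
r_cr = 20 mm; since the bare radius (36 mm) is above r_cr, any added insulation will reduce heat loss.

r_cr ≈ 20 mm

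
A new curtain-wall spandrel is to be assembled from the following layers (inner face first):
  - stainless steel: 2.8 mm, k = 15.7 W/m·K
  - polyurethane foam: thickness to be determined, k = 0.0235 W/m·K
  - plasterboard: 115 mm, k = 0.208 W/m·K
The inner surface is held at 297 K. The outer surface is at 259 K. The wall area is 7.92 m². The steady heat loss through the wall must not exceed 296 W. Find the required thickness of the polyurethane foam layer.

Thermal resistances in series:
R_stainless steel = L/(kA) = 0.0028/(15.7×7.92) = 2.252×10^-5 K/W
R_plasterboard = L/(kA) = 0.115/(0.208×7.92) = 0.06981 K/W
Sum of the known resistances R_other = 0.06983 K/W
Required total resistance R_tot = ΔT/Q_allow = 38/296 = 0.1284 K/W
R_polyurethane foam = R_tot − R_other = 0.05855 K/W
L = R·k·A = 0.05855×0.0235×7.92

L ≈ 10.9 mm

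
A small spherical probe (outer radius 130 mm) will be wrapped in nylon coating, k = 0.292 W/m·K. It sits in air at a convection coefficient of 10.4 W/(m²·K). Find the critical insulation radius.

r_cr ≈ 56.2 mm

For a sphere r_cr = 2k/h = 2×0.292/10.4
r_cr = 56.2 mm; since the bare radius (130 mm) is above r_cr, any added insulation will reduce heat loss.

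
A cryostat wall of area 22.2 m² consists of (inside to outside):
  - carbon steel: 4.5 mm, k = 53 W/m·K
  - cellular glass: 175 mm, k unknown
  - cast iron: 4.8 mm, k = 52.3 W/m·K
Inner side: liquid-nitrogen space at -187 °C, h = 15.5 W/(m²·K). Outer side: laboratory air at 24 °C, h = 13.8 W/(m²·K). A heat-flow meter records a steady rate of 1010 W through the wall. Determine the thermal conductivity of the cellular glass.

k ≈ 0.0389 W/(m·K)

Model the wall as resistances in series:
R_inner film = 1/(h_i·A) = 1/(15.5×22.2) = 0.002906 K/W
R_carbon steel = L/(kA) = 0.0045/(53×22.2) = 3.825×10^-6 K/W
R_cast iron = L/(kA) = 0.0048/(52.3×22.2) = 4.134×10^-6 K/W
R_outer film = 1/(h_o·A) = 1/(13.8×22.2) = 0.003264 K/W
Sum of known resistances R_other = 0.006178 K/W
Total R = ΔT/Q = 211/1010 = 0.2089 K/W
R_cellular glass = R_total − R_other = 0.2027 K/W
k = L/(R·A) = 0.175/(0.2027×22.2)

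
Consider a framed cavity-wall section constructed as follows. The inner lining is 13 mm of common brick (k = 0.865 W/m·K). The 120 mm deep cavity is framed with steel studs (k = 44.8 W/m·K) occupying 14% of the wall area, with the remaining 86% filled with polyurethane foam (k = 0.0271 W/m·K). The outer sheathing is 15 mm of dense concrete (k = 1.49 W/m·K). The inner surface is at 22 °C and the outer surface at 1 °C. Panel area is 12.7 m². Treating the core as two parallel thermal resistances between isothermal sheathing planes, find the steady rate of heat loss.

Q ≈ 6040 W

Sheathing layers in series; stud and cavity paths in parallel between them.
R_inner = 0.013/(0.865×12.7) = 0.001183 K/W
R_stud  = 0.12/(44.8×0.14×12.7) = 0.001507 K/W
R_cav   = 0.12/(0.0271×0.86×12.7) = 0.4054 K/W
1/R_core = 1/R_stud + 1/R_cav → R_core = 0.001501 K/W
R_outer = 0.015/(1.49×12.7) = 7.927×10^-4 K/W
R_total = 0.003477 K/W
Q = ΔT/R_total = 21/0.003477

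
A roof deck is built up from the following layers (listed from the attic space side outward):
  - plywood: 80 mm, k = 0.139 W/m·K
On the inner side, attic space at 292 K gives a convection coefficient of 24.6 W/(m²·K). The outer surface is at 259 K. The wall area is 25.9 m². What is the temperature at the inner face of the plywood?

Series thermal resistances:
R_inner film = 1/(h_i·A) = 1/(24.6×25.9) = 0.00157 K/W
R_plywood = L/(kA) = 0.08/(0.139×25.9) = 0.02222 K/W
R_total = 0.02379 K/W;  Q = ΔT/R_total = 33/0.02379 = 1387 W
T_interface = T_inner − Q·ΣR(inner→interface) = 292 − 1390×0.00157

T ≈ 290 K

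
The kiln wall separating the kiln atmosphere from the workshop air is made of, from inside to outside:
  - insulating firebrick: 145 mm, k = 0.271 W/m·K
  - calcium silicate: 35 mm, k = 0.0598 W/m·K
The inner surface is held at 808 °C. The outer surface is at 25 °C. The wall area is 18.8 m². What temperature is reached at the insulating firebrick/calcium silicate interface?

T ≈ 434 °C

Treating each layer as a thermal resistance in series:
R_insulating firebrick = L/(kA) = 0.145/(0.271×18.8) = 0.02846 K/W
R_calcium silicate = L/(kA) = 0.035/(0.0598×18.8) = 0.03113 K/W
R_total = 0.05959 K/W;  Q = ΔT/R_total = 783/0.05959 = 13140 W
T_interface = T_inner − Q·ΣR(inner→interface) = 808 − 13100×0.02846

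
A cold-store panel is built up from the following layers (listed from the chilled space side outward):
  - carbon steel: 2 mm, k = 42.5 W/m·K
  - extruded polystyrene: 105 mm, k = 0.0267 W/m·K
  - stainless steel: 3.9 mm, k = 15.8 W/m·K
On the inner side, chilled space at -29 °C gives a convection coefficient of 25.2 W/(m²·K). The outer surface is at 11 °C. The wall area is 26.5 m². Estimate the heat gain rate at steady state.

Q ≈ 267 W

Thermal resistances in series:
R_inner film = 1/(h_i·A) = 1/(25.2×26.5) = 0.001497 K/W
R_carbon steel = L/(kA) = 0.002/(42.5×26.5) = 1.776×10^-6 K/W
R_extruded polystyrene = L/(kA) = 0.105/(0.0267×26.5) = 0.1484 K/W
R_stainless steel = L/(kA) = 0.0039/(15.8×26.5) = 9.315×10^-6 K/W
R_total = 0.1499 K/W
Q = ΔT / R_total = 40 / 0.1499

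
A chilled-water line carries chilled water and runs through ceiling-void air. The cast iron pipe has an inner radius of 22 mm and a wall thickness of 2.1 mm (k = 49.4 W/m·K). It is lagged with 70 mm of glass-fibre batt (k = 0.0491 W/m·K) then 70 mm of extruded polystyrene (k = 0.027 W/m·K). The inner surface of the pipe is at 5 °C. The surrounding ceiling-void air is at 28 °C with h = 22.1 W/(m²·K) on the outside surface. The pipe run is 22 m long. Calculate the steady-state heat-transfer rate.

Q ≈ 65.4 W

Radial resistances (cylindrical: R_cond = ln(r_o/r_i)/(2πkL), R_conv = 1/(h·2πrL)):
R_cast iron pipe wall = ln(24.1/22)/(2π×49.4×22) = 1.335×10^-5 K/W
R_glass-fibre batt = ln(94.1/24.1)/(2π×0.0491×22) = 0.2007 K/W
R_extruded polystyrene = ln(164.1/94.1)/(2π×0.027×22) = 0.149 K/W
R_outer film = 1/(h_o·2πr_oL) = 1/(22.1×2π×0.1641×22) = 0.001995 K/W
R_total = 0.3517 K/W
Q = ΔT/R_total = 23/0.3517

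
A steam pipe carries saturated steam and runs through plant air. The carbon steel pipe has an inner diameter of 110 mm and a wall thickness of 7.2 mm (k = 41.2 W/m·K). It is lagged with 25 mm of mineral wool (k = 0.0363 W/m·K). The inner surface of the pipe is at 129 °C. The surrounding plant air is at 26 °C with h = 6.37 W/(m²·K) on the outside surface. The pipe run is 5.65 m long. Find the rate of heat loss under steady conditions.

Cylindrical conduction, so R = ln(r₂/r₁)/(2πkL) per layer, in series:
R_carbon steel pipe wall = ln(62.2/55)/(2π×41.2×5.65) = 8.411×10^-5 K/W
R_mineral wool = ln(87.2/62.2)/(2π×0.0363×5.65) = 0.2622 K/W
R_outer film = 1/(h_o·2πr_oL) = 1/(6.37×2π×0.0872×5.65) = 0.05071 K/W
R_total = 0.313 K/W
Q = ΔT/R_total = 103/0.313

Q ≈ 329 W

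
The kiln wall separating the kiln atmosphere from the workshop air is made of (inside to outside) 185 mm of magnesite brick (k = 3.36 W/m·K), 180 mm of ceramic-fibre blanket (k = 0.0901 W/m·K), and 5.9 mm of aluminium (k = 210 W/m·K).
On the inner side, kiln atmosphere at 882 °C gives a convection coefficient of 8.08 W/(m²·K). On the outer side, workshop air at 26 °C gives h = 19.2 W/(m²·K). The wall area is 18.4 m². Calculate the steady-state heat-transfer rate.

Q ≈ 7070 W

Model the wall as resistances in series:
R_inner film = 1/(h_i·A) = 1/(8.08×18.4) = 0.006726 K/W
R_magnesite brick = L/(kA) = 0.185/(3.36×18.4) = 0.002992 K/W
R_ceramic-fibre blanket = L/(kA) = 0.18/(0.0901×18.4) = 0.1086 K/W
R_aluminium = L/(kA) = 0.0059/(210×18.4) = 1.527×10^-6 K/W
R_outer film = 1/(h_o·A) = 1/(19.2×18.4) = 0.002831 K/W
R_total = 0.1211 K/W
Q = ΔT / R_total = 856 / 0.1211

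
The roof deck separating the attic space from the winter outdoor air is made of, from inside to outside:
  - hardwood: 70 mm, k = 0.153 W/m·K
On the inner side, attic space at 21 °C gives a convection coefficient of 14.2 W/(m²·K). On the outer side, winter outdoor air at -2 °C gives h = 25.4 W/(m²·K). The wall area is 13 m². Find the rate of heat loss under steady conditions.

Thermal resistances in series:
R_inner film = 1/(h_i·A) = 1/(14.2×13) = 0.005417 K/W
R_hardwood = L/(kA) = 0.07/(0.153×13) = 0.03519 K/W
R_outer film = 1/(h_o·A) = 1/(25.4×13) = 0.003028 K/W
R_total = 0.04364 K/W
Q = ΔT / R_total = 23 / 0.04364

Q ≈ 527 W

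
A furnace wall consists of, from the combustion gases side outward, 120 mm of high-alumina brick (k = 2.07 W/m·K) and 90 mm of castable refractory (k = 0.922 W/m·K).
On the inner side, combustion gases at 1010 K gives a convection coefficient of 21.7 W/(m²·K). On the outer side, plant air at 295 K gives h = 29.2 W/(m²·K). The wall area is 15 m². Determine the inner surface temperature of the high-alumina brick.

Thermal resistances in series:
R_inner film = 1/(h_i·A) = 1/(21.7×15) = 0.003072 K/W
R_high-alumina brick = L/(kA) = 0.12/(2.07×15) = 0.003865 K/W
R_castable refractory = L/(kA) = 0.09/(0.922×15) = 0.006508 K/W
R_outer film = 1/(h_o·A) = 1/(29.2×15) = 0.002283 K/W
R_total = 0.01573 K/W;  Q = ΔT/R_total = 715/0.01573 = 45460 W
T_interface = T_inner − Q·ΣR(inner→interface) = 1010 − 45500×0.003072

T ≈ 870 K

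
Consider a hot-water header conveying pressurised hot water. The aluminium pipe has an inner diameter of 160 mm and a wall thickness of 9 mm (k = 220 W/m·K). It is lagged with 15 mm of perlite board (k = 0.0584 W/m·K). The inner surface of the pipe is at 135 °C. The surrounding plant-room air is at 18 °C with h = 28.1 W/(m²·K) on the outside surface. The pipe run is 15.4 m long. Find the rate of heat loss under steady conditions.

Treating each annulus and film as a series resistance:
R_aluminium pipe wall = ln(89/80)/(2π×220×15.4) = 5.008×10^-6 K/W
R_perlite board = ln(104/89)/(2π×0.0584×15.4) = 0.02756 K/W
R_outer film = 1/(h_o·2πr_oL) = 1/(28.1×2π×0.104×15.4) = 0.003536 K/W
R_total = 0.0311 K/W
Q = ΔT/R_total = 117/0.0311

Q ≈ 3760 W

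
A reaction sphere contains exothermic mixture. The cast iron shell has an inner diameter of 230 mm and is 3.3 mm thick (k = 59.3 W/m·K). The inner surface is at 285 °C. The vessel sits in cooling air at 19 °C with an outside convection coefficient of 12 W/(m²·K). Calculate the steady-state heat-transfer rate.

Each spherical layer contributes R = (1/r_i − 1/r_o)/(4πk):
R_cast iron shell = (1/0.115 − 1/0.1183)/(4π×59.3) = 3.255×10^-4 K/W
R_outer film = 1/(h·4πr_o²) = 1/(12×4π×0.1183²) = 0.4738 K/W
R_total = 0.4742 K/W
Q = ΔT/R_total = 266/0.4742

Q ≈ 561 W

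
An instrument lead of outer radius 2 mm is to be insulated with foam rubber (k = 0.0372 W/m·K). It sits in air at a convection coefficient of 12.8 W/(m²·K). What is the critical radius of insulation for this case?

r_cr ≈ 2.91 mm

For a cylinder r_cr = k/h = 0.0372/12.8
r_cr = 2.91 mm; since the bare radius (2 mm) is below r_cr, adding a thin layer of insulation will *increase* heat loss.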